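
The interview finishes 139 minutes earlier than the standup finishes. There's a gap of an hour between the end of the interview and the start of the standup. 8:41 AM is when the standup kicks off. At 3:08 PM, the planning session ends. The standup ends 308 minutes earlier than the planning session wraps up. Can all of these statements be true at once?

Yes

The standup ends at 3:08 PM − 308 min = 10:00 AM.
The interview ends at 10:00 AM − 139 min = 7:41 AM.
The standup starts at 7:41 AM + 60 min = 8:41 AM.
That matches the stated 8:41 AM, so the schedule is consistent.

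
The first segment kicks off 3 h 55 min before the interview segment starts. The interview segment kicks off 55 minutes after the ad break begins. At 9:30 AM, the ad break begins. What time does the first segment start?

The interview segment starts at 9:30 AM + 55 min = 10:25 AM.
The first segment starts at 10:25 AM − 235 min = 6:30 AM.

6:30 AM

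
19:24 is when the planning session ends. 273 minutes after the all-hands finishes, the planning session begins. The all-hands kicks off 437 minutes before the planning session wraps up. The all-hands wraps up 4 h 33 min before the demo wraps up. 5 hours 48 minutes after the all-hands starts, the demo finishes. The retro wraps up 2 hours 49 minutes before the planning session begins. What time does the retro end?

The all-hands starts at 19:24 − 437 min = 12:07.
The demo ends at 12:07 + 348 min = 17:55.
The all-hands ends at 17:55 − 273 min = 13:22.
The planning session starts at 13:22 + 273 min = 17:55.
The retro ends at 17:55 − 169 min = 15:06.

15:06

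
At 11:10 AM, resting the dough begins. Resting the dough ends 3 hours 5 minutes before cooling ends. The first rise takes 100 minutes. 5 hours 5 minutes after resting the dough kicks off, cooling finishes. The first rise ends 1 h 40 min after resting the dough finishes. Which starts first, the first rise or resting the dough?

Cooling ends at 11:10 AM + 305 min = 4:15 PM.
Resting the dough ends at 4:15 PM − 185 min = 1:10 PM.
The first rise ends at 1:10 PM + 100 min = 2:50 PM.
The first rise starts at 2:50 PM − 100 min = 1:10 PM.
The first rise starts at 1:10 PM and resting the dough starts at 11:10 AM, so resting the dough is first.

resting the dough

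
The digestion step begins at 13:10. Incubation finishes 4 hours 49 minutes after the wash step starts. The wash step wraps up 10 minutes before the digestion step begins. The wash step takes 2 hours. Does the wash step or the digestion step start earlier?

The wash step ends at 13:10 − 10 min = 13:00.
The wash step starts at 13:00 − 120 min = 11:00.
The wash step starts at 11:00 and the digestion step starts at 13:10, so the wash step is first.

the wash step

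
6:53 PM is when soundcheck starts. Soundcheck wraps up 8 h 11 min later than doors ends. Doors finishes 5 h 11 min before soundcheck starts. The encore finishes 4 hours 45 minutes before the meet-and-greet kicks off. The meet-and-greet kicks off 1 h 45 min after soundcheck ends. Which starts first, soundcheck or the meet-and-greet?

Doors ends at 6:53 PM − 311 min = 1:42 PM.
Soundcheck ends at 1:42 PM + 491 min = 9:53 PM.
The meet-and-greet starts at 9:53 PM + 105 min = 11:38 PM.
Soundcheck starts at 6:53 PM and the meet-and-greet starts at 11:38 PM, so soundcheck is first.

soundcheck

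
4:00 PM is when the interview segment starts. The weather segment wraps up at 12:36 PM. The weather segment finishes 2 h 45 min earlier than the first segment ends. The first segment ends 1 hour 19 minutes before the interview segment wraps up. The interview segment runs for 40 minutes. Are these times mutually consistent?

Yes

The interview segment ends at 4:00 PM + 40 min = 4:40 PM.
The first segment ends at 4:40 PM − 79 min = 3:21 PM.
The weather segment ends at 3:21 PM − 165 min = 12:36 PM.
That matches the stated 12:36 PM, so the schedule is consistent.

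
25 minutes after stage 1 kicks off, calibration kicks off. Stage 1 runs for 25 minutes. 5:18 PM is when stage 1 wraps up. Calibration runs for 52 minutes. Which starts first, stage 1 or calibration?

Stage 1 starts at 5:18 PM − 25 min = 4:53 PM.
Calibration starts at 4:53 PM + 25 min = 5:18 PM.
Stage 1 starts at 4:53 PM and calibration starts at 5:18 PM, so stage 1 is first.

stage 1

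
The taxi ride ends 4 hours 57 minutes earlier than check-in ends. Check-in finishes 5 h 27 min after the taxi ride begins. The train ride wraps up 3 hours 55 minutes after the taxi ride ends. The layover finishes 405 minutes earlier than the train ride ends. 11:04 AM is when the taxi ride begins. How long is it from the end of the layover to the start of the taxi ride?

140 minutes

Check-in ends at 11:04 AM + 327 min = 4:31 PM.
The taxi ride ends at 4:31 PM − 297 min = 11:34 AM.
The train ride ends at 11:34 AM + 235 min = 3:29 PM.
The layover ends at 3:29 PM − 405 min = 8:44 AM.
From 8:44 AM to 11:04 AM is 140 minutes.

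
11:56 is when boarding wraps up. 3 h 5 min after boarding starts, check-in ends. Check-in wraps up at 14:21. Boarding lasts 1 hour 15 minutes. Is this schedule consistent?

Boarding starts at 11:56 − 75 min = 10:41.
Check-in ends at 10:41 + 185 min = 13:46.
But check-in is also said to end at 14:21 — a 35-minute conflict.

No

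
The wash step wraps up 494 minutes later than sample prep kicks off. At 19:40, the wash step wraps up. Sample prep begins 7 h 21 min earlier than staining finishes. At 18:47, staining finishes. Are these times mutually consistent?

Yes

Sample prep starts at 18:47 − 441 min = 11:26.
The wash step ends at 11:26 + 494 min = 19:40.
That matches the stated 19:40, so the schedule is consistent.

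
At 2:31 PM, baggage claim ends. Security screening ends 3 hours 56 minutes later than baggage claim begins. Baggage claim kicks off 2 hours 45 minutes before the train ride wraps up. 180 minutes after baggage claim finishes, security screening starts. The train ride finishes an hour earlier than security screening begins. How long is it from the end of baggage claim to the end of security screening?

3 hours 11 minutes

Security screening starts at 2:31 PM + 180 min = 5:31 PM.
The train ride ends at 5:31 PM − 60 min = 4:31 PM.
Baggage claim starts at 4:31 PM − 165 min = 1:46 PM.
Security screening ends at 1:46 PM + 236 min = 5:42 PM.
From 2:31 PM to 5:42 PM is 3 hours 11 minutes.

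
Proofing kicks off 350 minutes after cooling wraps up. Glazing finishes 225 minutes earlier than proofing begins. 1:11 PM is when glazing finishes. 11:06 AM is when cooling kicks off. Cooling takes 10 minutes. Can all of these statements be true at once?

No

Cooling ends at 11:06 AM + 10 min = 11:16 AM.
Proofing starts at 11:16 AM + 350 min = 5:06 PM.
Glazing ends at 5:06 PM − 225 min = 1:21 PM.
But glazing is also said to end at 1:11 PM — a 10-minute conflict.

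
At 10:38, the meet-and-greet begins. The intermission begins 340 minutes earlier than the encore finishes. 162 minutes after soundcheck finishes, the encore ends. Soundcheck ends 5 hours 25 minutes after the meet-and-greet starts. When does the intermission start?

Soundcheck ends at 10:38 + 325 min = 16:03.
The encore ends at 16:03 + 162 min = 18:45.
The intermission starts at 18:45 − 340 min = 13:05.

13:05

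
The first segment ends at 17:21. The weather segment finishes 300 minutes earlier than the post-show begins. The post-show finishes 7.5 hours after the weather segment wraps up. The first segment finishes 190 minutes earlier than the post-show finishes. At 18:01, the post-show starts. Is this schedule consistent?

Yes

The weather segment ends at 18:01 − 300 min = 13:01.
The post-show ends at 13:01 + 450 min = 20:31.
The first segment ends at 20:31 − 190 min = 17:21.
That matches the stated 17:21, so the schedule is consistent.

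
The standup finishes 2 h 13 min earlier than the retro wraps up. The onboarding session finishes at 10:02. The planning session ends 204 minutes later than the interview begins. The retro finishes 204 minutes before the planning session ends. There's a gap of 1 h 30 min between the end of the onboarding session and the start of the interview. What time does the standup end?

09:19

The interview starts at 10:02 + 90 min = 11:32.
The planning session ends at 11:32 + 204 min = 14:56.
The retro ends at 14:56 − 204 min = 11:32.
The standup ends at 11:32 − 133 min = 09:19.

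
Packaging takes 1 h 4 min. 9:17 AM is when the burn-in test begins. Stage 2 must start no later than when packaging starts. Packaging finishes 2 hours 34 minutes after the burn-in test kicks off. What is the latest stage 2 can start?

Packaging ends at 9:17 AM + 154 min = 11:51 AM.
Packaging starts at 11:51 AM − 64 min = 10:47 AM.
Stage 2 is bounded by packaging, so the latest it can start is 10:47 AM.

10:47 AM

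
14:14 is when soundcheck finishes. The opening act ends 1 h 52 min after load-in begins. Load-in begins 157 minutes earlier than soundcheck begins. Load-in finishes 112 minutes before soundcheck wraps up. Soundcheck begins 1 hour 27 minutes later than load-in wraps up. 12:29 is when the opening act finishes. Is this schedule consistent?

No

Load-in ends at 14:14 − 112 min = 12:22.
Soundcheck starts at 12:22 + 87 min = 13:49.
Load-in starts at 13:49 − 157 min = 11:12.
The opening act ends at 11:12 + 112 min = 13:04.
But the opening act is also said to end at 12:29 — a 35-minute conflict.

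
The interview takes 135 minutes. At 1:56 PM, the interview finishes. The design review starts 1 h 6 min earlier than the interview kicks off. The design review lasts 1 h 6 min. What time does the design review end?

11:41 AM

The interview starts at 1:56 PM − 135 min = 11:41 AM.
The design review starts at 11:41 AM − 66 min = 10:35 AM.
The design review ends at 10:35 AM + 66 min = 11:41 AM.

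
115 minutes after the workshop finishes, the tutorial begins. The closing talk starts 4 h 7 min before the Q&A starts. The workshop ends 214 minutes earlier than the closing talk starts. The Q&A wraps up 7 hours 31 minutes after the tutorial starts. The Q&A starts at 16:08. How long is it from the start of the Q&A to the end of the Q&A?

1 h 45 min

The closing talk starts at 16:08 − 247 min = 12:01.
The workshop ends at 12:01 − 214 min = 08:27.
The tutorial starts at 08:27 + 115 min = 10:22.
The Q&A ends at 10:22 + 451 min = 17:53.
From 16:08 to 17:53 is 1 h 45 min.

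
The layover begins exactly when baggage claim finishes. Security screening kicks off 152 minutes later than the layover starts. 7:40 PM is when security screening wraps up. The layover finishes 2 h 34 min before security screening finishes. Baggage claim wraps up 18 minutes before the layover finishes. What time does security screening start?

7:20 PM

The layover ends at 7:40 PM − 154 min = 5:06 PM.
Baggage claim ends at 5:06 PM − 18 min = 4:48 PM.
So the layover starts at 4:48 PM.
Security screening starts at 4:48 PM + 152 min = 7:20 PM.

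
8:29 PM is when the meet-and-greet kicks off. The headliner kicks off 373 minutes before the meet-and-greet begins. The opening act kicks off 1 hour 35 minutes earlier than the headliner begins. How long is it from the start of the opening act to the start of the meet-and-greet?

The headliner starts at 8:29 PM − 373 min = 2:16 PM.
The opening act starts at 2:16 PM − 95 min = 12:41 PM.
From 12:41 PM to 8:29 PM is 7 h 48 min.

7 h 48 min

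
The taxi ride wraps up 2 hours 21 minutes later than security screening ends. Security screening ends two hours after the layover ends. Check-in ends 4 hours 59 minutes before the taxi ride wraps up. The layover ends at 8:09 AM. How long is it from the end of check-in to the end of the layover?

38 minutes

Security screening ends at 8:09 AM + 120 min = 10:09 AM.
The taxi ride ends at 10:09 AM + 141 min = 12:30 PM.
Check-in ends at 12:30 PM − 299 min = 7:31 AM.
From 7:31 AM to 8:09 AM is 38 minutes.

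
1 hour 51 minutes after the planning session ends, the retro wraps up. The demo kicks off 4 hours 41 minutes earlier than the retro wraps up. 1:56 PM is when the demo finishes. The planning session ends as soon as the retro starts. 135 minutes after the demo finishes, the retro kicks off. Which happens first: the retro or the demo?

The retro starts at 1:56 PM + 135 min = 4:11 PM.
So the planning session ends at 4:11 PM.
The retro ends at 4:11 PM + 111 min = 6:02 PM.
The demo starts at 6:02 PM − 281 min = 1:21 PM.
The retro starts at 4:11 PM and the demo starts at 1:21 PM, so the demo is first.

the demo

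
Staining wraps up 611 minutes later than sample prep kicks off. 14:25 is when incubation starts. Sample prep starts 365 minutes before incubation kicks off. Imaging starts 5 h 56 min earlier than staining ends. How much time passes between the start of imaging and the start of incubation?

1 hour 50 minutes

Sample prep starts at 14:25 − 365 min = 08:20.
Staining ends at 08:20 + 611 min = 18:31.
Imaging starts at 18:31 − 356 min = 12:35.
From 12:35 to 14:25 is 1 hour 50 minutes.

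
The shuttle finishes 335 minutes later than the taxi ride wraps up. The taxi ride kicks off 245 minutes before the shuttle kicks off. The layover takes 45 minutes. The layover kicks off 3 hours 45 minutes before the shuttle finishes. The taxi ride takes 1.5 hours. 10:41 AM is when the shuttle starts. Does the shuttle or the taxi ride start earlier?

The taxi ride starts at 10:41 AM − 245 min = 6:36 AM.
The shuttle starts at 10:41 AM and the taxi ride starts at 6:36 AM, so the taxi ride is first.

the taxi ride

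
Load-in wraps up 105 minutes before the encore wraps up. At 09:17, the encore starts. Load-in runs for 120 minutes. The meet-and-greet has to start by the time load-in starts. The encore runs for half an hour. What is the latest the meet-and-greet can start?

The encore ends at 09:17 + 30 min = 09:47.
Load-in ends at 09:47 − 105 min = 08:02.
Load-in starts at 08:02 − 120 min = 06:02.
The meet-and-greet is bounded by load-in, so the latest it can start is 06:02.

06:02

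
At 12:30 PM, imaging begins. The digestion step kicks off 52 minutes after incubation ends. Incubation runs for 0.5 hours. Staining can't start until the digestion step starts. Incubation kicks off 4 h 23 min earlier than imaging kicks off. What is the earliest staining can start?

9:29 AM

Incubation starts at 12:30 PM − 263 min = 8:07 AM.
Incubation ends at 8:07 AM + 30 min = 8:37 AM.
The digestion step starts at 8:37 AM + 52 min = 9:29 AM.
Staining is bounded by the digestion step, so the earliest it can start is 9:29 AM.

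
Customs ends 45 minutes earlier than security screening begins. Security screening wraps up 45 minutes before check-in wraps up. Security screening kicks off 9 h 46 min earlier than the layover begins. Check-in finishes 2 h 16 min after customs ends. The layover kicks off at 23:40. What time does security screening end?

Security screening starts at 23:40 − 586 min = 13:54.
Customs ends at 13:54 − 45 min = 13:09.
Check-in ends at 13:09 + 136 min = 15:25.
Security screening ends at 15:25 − 45 min = 14:40.

14:40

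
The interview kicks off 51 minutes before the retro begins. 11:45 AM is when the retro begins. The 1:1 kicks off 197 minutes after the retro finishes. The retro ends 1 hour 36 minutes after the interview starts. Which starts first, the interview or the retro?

The interview starts at 11:45 AM − 51 min = 10:54 AM.
The interview starts at 10:54 AM and the retro starts at 11:45 AM, so the interview is first.

the interview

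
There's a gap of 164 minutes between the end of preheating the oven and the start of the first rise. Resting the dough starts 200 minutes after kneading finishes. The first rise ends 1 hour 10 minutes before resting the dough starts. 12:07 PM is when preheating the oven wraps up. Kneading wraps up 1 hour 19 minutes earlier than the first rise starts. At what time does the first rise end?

3:42 PM

The first rise starts at 12:07 PM + 164 min = 2:51 PM.
Kneading ends at 2:51 PM − 79 min = 1:32 PM.
Resting the dough starts at 1:32 PM + 200 min = 4:52 PM.
The first rise ends at 4:52 PM − 70 min = 3:42 PM.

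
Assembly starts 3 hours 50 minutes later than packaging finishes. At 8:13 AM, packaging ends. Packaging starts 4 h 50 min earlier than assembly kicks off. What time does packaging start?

7:13 AM

Assembly starts at 8:13 AM + 230 min = 12:03 PM.
Packaging starts at 12:03 PM − 290 min = 7:13 AM.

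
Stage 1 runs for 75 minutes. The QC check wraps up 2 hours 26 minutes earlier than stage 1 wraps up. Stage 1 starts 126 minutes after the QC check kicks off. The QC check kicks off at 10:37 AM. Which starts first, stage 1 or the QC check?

the QC check

Stage 1 starts at 10:37 AM + 126 min = 12:43 PM.
Stage 1 starts at 12:43 PM and the QC check starts at 10:37 AM, so the QC check is first.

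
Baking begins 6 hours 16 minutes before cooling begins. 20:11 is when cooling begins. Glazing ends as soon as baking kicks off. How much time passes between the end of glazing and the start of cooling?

6 h 16 min

Baking starts at 20:11 − 376 min = 13:55.
So glazing ends at 13:55.
From 13:55 to 20:11 is 6 h 16 min.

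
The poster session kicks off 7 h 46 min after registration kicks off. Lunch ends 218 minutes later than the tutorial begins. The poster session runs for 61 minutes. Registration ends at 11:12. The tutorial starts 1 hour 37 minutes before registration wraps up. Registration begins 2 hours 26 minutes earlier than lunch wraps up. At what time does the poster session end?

19:34

The tutorial starts at 11:12 − 97 min = 09:35.
Lunch ends at 09:35 + 218 min = 13:13.
Registration starts at 13:13 − 146 min = 10:47.
The poster session starts at 10:47 + 466 min = 18:33.
The poster session ends at 18:33 + 61 min = 19:34.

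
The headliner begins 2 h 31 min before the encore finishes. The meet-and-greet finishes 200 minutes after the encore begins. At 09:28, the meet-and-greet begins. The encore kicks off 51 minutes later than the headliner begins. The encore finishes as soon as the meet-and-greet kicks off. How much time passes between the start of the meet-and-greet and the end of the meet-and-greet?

The encore ends at 09:28.
The headliner starts at 09:28 − 151 min = 06:57.
The encore starts at 06:57 + 51 min = 07:48.
The meet-and-greet ends at 07:48 + 200 min = 11:08.
From 09:28 to 11:08 is 1 hour 40 minutes.

1 hour 40 minutes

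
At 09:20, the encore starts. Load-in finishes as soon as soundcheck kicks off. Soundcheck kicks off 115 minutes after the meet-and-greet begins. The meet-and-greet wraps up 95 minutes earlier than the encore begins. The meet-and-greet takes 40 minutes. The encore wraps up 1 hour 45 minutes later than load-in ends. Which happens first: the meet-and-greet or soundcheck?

the meet-and-greet

The meet-and-greet ends at 09:20 − 95 min = 07:45.
The meet-and-greet starts at 07:45 − 40 min = 07:05.
Soundcheck starts at 07:05 + 115 min = 09:00.
The meet-and-greet starts at 07:05 and soundcheck starts at 09:00, so the meet-and-greet is first.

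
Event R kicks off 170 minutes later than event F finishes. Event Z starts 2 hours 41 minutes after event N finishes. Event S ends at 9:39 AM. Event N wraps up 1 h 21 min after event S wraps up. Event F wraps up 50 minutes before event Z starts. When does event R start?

Event N ends at 9:39 AM + 81 min = 11:00 AM.
Event Z starts at 11:00 AM + 161 min = 1:41 PM.
Event F ends at 1:41 PM − 50 min = 12:51 PM.
Event R starts at 12:51 PM + 170 min = 3:41 PM.

3:41 PM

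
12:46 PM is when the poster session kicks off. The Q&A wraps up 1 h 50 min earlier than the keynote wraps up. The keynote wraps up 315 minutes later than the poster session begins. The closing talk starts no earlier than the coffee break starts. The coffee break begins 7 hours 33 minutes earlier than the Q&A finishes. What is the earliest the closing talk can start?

The keynote ends at 12:46 PM + 315 min = 6:01 PM.
The Q&A ends at 6:01 PM − 110 min = 4:11 PM.
The coffee break starts at 4:11 PM − 453 min = 8:38 AM.
The closing talk is bounded by the coffee break, so the earliest it can start is 8:38 AM.

8:38 AM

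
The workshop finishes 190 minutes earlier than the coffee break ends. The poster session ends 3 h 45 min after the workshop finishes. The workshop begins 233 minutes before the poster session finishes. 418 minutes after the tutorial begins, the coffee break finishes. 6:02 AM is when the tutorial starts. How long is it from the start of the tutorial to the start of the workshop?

The coffee break ends at 6:02 AM + 418 min = 1:00 PM.
The workshop ends at 1:00 PM − 190 min = 9:50 AM.
The poster session ends at 9:50 AM + 225 min = 1:35 PM.
The workshop starts at 1:35 PM − 233 min = 9:42 AM.
From 6:02 AM to 9:42 AM is 3 h 40 min.

3 h 40 min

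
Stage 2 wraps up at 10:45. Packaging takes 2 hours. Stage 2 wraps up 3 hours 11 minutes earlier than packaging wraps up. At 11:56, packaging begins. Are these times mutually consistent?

Packaging ends at 11:56 + 120 min = 13:56.
Stage 2 ends at 13:56 − 191 min = 10:45.
That matches the stated 10:45, so the schedule is consistent.

Yes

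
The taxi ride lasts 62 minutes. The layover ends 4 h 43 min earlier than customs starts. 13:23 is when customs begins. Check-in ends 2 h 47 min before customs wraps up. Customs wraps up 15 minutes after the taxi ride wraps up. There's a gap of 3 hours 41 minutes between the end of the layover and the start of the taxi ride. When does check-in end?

10:51

The layover ends at 13:23 − 283 min = 08:40.
The taxi ride starts at 08:40 + 221 min = 12:21.
The taxi ride ends at 12:21 + 62 min = 13:23.
Customs ends at 13:23 + 15 min = 13:38.
Check-in ends at 13:38 − 167 min = 10:51.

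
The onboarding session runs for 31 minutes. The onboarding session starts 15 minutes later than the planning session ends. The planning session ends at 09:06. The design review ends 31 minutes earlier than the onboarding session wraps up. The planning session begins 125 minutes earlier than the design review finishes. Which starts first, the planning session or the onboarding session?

The onboarding session starts at 09:06 + 15 min = 09:21.
The onboarding session ends at 09:21 + 31 min = 09:52.
The design review ends at 09:52 − 31 min = 09:21.
The planning session starts at 09:21 − 125 min = 07:16.
The planning session starts at 07:16 and the onboarding session starts at 09:21, so the planning session is first.

the planning session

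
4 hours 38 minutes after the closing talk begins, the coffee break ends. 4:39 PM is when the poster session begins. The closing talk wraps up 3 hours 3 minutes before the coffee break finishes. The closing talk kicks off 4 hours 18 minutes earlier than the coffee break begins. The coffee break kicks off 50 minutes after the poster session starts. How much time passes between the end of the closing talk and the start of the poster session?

1 hour 53 minutes

The coffee break starts at 4:39 PM + 50 min = 5:29 PM.
The closing talk starts at 5:29 PM − 258 min = 1:11 PM.
The coffee break ends at 1:11 PM + 278 min = 5:49 PM.
The closing talk ends at 5:49 PM − 183 min = 2:46 PM.
From 2:46 PM to 4:39 PM is 1 hour 53 minutes.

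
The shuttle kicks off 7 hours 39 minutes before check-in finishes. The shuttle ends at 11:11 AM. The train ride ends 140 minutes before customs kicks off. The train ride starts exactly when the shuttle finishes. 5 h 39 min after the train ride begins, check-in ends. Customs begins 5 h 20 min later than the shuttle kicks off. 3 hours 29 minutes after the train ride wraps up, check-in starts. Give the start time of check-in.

The train ride starts at 11:11 AM.
Check-in ends at 11:11 AM + 339 min = 4:50 PM.
The shuttle starts at 4:50 PM − 459 min = 9:11 AM.
Customs starts at 9:11 AM + 320 min = 2:31 PM.
The train ride ends at 2:31 PM − 140 min = 12:11 PM.
Check-in starts at 12:11 PM + 209 min = 3:40 PM.

3:40 PM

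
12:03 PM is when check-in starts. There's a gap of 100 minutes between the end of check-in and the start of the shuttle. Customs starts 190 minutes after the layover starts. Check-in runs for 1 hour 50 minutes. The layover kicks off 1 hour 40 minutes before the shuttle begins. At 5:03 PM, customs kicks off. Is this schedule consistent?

Yes

Check-in ends at 12:03 PM + 110 min = 1:53 PM.
The shuttle starts at 1:53 PM + 100 min = 3:33 PM.
The layover starts at 3:33 PM − 100 min = 1:53 PM.
Customs starts at 1:53 PM + 190 min = 5:03 PM.
That matches the stated 5:03 PM, so the schedule is consistent.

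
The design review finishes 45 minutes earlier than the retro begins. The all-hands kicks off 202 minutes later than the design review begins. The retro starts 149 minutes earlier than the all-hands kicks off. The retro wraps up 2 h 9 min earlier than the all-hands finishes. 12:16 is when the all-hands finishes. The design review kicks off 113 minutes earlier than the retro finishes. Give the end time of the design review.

08:22

The retro ends at 12:16 − 129 min = 10:07.
The design review starts at 10:07 − 113 min = 08:14.
The all-hands starts at 08:14 + 202 min = 11:36.
The retro starts at 11:36 − 149 min = 09:07.
The design review ends at 09:07 − 45 min = 08:22.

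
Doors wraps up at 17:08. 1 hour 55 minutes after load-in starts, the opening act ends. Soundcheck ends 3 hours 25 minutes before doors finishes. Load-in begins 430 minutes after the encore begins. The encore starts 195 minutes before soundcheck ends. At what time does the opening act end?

19:33

Soundcheck ends at 17:08 − 205 min = 13:43.
The encore starts at 13:43 − 195 min = 10:28.
Load-in starts at 10:28 + 430 min = 17:38.
The opening act ends at 17:38 + 115 min = 19:33.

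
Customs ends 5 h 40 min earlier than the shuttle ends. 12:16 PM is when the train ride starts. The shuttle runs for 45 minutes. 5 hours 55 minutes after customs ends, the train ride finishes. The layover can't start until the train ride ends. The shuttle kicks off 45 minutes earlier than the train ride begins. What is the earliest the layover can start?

12:31 PM

The shuttle starts at 12:16 PM − 45 min = 11:31 AM.
The shuttle ends at 11:31 AM + 45 min = 12:16 PM.
Customs ends at 12:16 PM − 340 min = 6:36 AM.
The train ride ends at 6:36 AM + 355 min = 12:31 PM.
The layover is bounded by the train ride, so the earliest it can start is 12:31 PM.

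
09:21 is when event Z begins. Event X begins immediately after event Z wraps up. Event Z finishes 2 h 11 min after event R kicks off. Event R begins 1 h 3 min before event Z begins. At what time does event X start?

10:29

Event R starts at 09:21 − 63 min = 08:18.
Event Z ends at 08:18 + 131 min = 10:29.
So event X starts at 10:29.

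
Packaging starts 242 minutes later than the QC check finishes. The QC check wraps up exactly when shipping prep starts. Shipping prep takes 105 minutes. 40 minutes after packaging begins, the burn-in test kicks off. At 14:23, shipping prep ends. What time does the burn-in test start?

17:20

Shipping prep starts at 14:23 − 105 min = 12:38.
So the QC check ends at 12:38.
Packaging starts at 12:38 + 242 min = 16:40.
The burn-in test starts at 16:40 + 40 min = 17:20.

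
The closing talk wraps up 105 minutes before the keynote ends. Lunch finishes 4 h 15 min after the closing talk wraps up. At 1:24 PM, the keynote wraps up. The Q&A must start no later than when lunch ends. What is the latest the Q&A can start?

3:54 PM

The closing talk ends at 1:24 PM − 105 min = 11:39 AM.
Lunch ends at 11:39 AM + 255 min = 3:54 PM.
The Q&A is bounded by lunch, so the latest it can start is 3:54 PM.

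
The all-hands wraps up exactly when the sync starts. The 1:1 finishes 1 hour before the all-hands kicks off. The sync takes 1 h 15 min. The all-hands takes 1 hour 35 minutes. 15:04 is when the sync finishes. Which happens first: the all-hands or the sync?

the all-hands

The sync starts at 15:04 − 75 min = 13:49.
So the all-hands ends at 13:49.
The all-hands starts at 13:49 − 95 min = 12:14.
The all-hands starts at 12:14 and the sync starts at 13:49, so the all-hands is first.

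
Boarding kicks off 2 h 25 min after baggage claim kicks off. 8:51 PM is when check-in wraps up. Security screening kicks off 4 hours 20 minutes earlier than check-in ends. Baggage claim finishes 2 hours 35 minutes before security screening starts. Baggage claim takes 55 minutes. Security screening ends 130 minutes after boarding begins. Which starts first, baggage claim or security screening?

baggage claim

Security screening starts at 8:51 PM − 260 min = 4:31 PM.
Baggage claim ends at 4:31 PM − 155 min = 1:56 PM.
Baggage claim starts at 1:56 PM − 55 min = 1:01 PM.
Baggage claim starts at 1:01 PM and security screening starts at 4:31 PM, so baggage claim is first.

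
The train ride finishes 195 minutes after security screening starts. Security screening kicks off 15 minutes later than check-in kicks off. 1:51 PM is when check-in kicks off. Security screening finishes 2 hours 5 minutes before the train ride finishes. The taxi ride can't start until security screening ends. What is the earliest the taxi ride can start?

Security screening starts at 1:51 PM + 15 min = 2:06 PM.
The train ride ends at 2:06 PM + 195 min = 5:21 PM.
Security screening ends at 5:21 PM − 125 min = 3:16 PM.
The taxi ride is bounded by security screening, so the earliest it can start is 3:16 PM.

3:16 PM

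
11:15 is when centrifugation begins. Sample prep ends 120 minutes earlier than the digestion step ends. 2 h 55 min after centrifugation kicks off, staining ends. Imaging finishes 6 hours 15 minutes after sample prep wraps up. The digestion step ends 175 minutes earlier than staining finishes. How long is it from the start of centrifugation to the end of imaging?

Staining ends at 11:15 + 175 min = 14:10.
The digestion step ends at 14:10 − 175 min = 11:15.
Sample prep ends at 11:15 − 120 min = 09:15.
Imaging ends at 09:15 + 375 min = 15:30.
From 11:15 to 15:30 is 255 minutes.

255 minutes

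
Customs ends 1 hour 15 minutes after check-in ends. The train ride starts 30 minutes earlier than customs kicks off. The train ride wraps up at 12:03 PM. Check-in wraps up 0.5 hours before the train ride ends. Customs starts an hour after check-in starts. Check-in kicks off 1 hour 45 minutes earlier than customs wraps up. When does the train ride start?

11:33 AM

Check-in ends at 12:03 PM − 30 min = 11:33 AM.
Customs ends at 11:33 AM + 75 min = 12:48 PM.
Check-in starts at 12:48 PM − 105 min = 11:03 AM.
Customs starts at 11:03 AM + 60 min = 12:03 PM.
The train ride starts at 12:03 PM − 30 min = 11:33 AM.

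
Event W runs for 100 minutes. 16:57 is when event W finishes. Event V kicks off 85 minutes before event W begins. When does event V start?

Event W starts at 16:57 − 100 min = 15:17.
Event V starts at 15:17 − 85 min = 13:52.

13:52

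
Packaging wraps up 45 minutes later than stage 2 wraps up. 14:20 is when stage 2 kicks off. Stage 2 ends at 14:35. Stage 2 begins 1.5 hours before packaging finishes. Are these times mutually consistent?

Packaging ends at 14:35 + 45 min = 15:20.
Stage 2 starts at 15:20 − 90 min = 13:50.
But stage 2 is also said to start at 14:20 — a 30-minute conflict.

No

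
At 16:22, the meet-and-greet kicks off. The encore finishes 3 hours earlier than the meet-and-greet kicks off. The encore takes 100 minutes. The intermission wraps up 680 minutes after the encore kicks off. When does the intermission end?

The encore ends at 16:22 − 180 min = 13:22.
The encore starts at 13:22 − 100 min = 11:42.
The intermission ends at 11:42 + 680 min = 23:02.

23:02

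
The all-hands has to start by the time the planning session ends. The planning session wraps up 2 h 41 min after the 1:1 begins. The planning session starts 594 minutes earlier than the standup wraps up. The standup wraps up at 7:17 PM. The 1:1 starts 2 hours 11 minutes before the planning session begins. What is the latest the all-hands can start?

9:53 AM

The planning session starts at 7:17 PM − 594 min = 9:23 AM.
The 1:1 starts at 9:23 AM − 131 min = 7:12 AM.
The planning session ends at 7:12 AM + 161 min = 9:53 AM.
The all-hands is bounded by the planning session, so the latest it can start is 9:53 AM.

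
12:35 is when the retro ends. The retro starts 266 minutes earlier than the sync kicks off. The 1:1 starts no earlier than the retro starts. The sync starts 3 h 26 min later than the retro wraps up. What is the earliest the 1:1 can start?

11:35

The sync starts at 12:35 + 206 min = 16:01.
The retro starts at 16:01 − 266 min = 11:35.
The 1:1 is bounded by the retro, so the earliest it can start is 11:35.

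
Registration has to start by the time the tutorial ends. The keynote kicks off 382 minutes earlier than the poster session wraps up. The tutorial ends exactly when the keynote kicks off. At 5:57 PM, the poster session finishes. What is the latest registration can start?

11:35 AM

The keynote starts at 5:57 PM − 382 min = 11:35 AM.
So the tutorial ends at 11:35 AM.
Registration is bounded by the tutorial, so the latest it can start is 11:35 AM.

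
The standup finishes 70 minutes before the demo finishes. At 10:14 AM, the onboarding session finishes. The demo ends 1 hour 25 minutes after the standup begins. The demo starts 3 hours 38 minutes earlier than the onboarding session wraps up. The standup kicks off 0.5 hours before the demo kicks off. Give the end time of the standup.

The demo starts at 10:14 AM − 218 min = 6:36 AM.
The standup starts at 6:36 AM − 30 min = 6:06 AM.
The demo ends at 6:06 AM + 85 min = 7:31 AM.
The standup ends at 7:31 AM − 70 min = 6:21 AM.

6:21 AM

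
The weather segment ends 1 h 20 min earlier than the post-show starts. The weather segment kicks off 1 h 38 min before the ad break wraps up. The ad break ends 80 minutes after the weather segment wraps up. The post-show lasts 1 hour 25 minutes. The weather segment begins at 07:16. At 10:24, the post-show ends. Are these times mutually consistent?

The post-show starts at 10:24 − 85 min = 08:59.
The weather segment ends at 08:59 − 80 min = 07:39.
The ad break ends at 07:39 + 80 min = 08:59.
The weather segment starts at 08:59 − 98 min = 07:21.
But the weather segment is also said to start at 07:16 — a 5-minute conflict.

No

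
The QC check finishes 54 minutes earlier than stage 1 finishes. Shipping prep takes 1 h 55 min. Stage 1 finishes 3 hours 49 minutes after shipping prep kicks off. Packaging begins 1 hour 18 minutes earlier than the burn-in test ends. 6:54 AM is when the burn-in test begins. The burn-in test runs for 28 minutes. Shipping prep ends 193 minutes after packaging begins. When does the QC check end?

10:17 AM

The burn-in test ends at 6:54 AM + 28 min = 7:22 AM.
Packaging starts at 7:22 AM − 78 min = 6:04 AM.
Shipping prep ends at 6:04 AM + 193 min = 9:17 AM.
Shipping prep starts at 9:17 AM − 115 min = 7:22 AM.
Stage 1 ends at 7:22 AM + 229 min = 11:11 AM.
The QC check ends at 11:11 AM − 54 min = 10:17 AM.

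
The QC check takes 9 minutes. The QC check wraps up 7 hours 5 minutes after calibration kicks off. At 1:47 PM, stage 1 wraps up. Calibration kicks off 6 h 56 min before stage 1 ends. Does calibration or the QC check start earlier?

calibration

Calibration starts at 1:47 PM − 416 min = 6:51 AM.
The QC check ends at 6:51 AM + 425 min = 1:56 PM.
The QC check starts at 1:56 PM − 9 min = 1:47 PM.
Calibration starts at 6:51 AM and the QC check starts at 1:47 PM, so calibration is first.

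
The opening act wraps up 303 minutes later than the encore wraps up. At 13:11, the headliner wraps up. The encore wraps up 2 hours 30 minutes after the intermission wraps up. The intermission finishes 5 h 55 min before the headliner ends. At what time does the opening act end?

The intermission ends at 13:11 − 355 min = 07:16.
The encore ends at 07:16 + 150 min = 09:46.
The opening act ends at 09:46 + 303 min = 14:49.

14:49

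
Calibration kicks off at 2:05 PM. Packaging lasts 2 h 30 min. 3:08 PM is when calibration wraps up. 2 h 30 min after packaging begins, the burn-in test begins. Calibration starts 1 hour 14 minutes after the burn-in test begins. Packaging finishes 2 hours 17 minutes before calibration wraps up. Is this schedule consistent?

Packaging ends at 3:08 PM − 137 min = 12:51 PM.
Packaging starts at 12:51 PM − 150 min = 10:21 AM.
The burn-in test starts at 10:21 AM + 150 min = 12:51 PM.
Calibration starts at 12:51 PM + 74 min = 2:05 PM.
That matches the stated 2:05 PM, so the schedule is consistent.

Yes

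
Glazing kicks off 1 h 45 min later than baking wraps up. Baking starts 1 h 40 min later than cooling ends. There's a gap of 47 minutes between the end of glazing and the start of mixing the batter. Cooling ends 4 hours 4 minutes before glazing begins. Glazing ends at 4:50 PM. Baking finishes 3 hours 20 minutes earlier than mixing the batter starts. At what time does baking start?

1:38 PM

Mixing the batter starts at 4:50 PM + 47 min = 5:37 PM.
Baking ends at 5:37 PM − 200 min = 2:17 PM.
Glazing starts at 2:17 PM + 105 min = 4:02 PM.
Cooling ends at 4:02 PM − 244 min = 11:58 AM.
Baking starts at 11:58 AM + 100 min = 1:38 PM.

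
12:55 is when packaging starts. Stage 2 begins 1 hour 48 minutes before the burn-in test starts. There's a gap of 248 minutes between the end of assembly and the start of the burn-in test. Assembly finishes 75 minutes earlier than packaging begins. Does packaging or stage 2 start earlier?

packaging

Assembly ends at 12:55 − 75 min = 11:40.
The burn-in test starts at 11:40 + 248 min = 15:48.
Stage 2 starts at 15:48 − 108 min = 14:00.
Packaging starts at 12:55 and stage 2 starts at 14:00, so packaging is first.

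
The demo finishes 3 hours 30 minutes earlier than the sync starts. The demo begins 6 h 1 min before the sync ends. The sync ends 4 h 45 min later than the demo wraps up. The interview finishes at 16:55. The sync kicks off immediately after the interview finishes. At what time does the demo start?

12:09

The sync starts at 16:55.
The demo ends at 16:55 − 210 min = 13:25.
The sync ends at 13:25 + 285 min = 18:10.
The demo starts at 18:10 − 361 min = 12:09.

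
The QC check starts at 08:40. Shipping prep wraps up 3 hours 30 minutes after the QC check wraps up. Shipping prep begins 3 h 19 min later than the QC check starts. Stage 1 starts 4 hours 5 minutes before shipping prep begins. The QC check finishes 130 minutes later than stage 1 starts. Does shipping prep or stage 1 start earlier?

stage 1

Shipping prep starts at 08:40 + 199 min = 11:59.
Stage 1 starts at 11:59 − 245 min = 07:54.
Shipping prep starts at 11:59 and stage 1 starts at 07:54, so stage 1 is first.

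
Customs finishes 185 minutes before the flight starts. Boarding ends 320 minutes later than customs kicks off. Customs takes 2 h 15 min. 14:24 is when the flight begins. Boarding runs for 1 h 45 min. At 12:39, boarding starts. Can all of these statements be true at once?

Customs ends at 14:24 − 185 min = 11:19.
Customs starts at 11:19 − 135 min = 09:04.
Boarding ends at 09:04 + 320 min = 14:24.
Boarding starts at 14:24 − 105 min = 12:39.
That matches the stated 12:39, so the schedule is consistent.

Yes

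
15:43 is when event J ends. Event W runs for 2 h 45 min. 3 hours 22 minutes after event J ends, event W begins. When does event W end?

21:50

Event W starts at 15:43 + 202 min = 19:05.
Event W ends at 19:05 + 165 min = 21:50.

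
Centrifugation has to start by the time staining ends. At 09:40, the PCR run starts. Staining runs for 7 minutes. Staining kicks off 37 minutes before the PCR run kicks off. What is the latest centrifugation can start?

Staining starts at 09:40 − 37 min = 09:03.
Staining ends at 09:03 + 7 min = 09:10.
Centrifugation is bounded by staining, so the latest it can start is 09:10.

09:10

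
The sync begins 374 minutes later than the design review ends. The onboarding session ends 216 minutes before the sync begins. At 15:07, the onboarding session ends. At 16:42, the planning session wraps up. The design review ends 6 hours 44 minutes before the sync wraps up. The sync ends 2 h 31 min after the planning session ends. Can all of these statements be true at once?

The sync ends at 16:42 + 151 min = 19:13.
The design review ends at 19:13 − 404 min = 12:29.
The sync starts at 12:29 + 374 min = 18:43.
The onboarding session ends at 18:43 − 216 min = 15:07.
That matches the stated 15:07, so the schedule is consistent.

Yes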